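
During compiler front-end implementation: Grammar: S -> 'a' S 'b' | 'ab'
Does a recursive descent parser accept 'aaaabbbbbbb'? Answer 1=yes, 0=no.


Grammar accepts strings of the form a^n b^n (n >= 1)
Word: 'aaaabbbbbbb'
Counting: 4 a's and 7 b's
Check: 4 == 7? No
Mismatch: a-count != b-count
Rejected

0


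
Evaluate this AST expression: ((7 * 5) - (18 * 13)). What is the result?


Expression: ((7 * 5) - (18 * 13))
Evaluating step by step:
  7 * 5 = 35
  18 * 13 = 234
  35 - 234 = -199
Result: -199

-199


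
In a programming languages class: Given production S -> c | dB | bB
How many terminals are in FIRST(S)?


Production: S -> c | dB | bB
Examining each alternative for leading terminals:
  S -> c : first terminal = 'c'
  S -> dB : first terminal = 'd'
  S -> bB : first terminal = 'b'
FIRST(S) = {b, c, d}
Count: 3

3


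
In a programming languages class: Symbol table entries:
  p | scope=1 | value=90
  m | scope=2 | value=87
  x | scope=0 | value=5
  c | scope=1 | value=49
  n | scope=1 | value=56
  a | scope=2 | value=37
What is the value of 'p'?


Searching symbol table for 'p':
  p | scope=1 | value=90 <- MATCH
  m | scope=2 | value=87
  x | scope=0 | value=5
  c | scope=1 | value=49
  n | scope=1 | value=56
  a | scope=2 | value=37
Found 'p' at scope 1 with value 90

90


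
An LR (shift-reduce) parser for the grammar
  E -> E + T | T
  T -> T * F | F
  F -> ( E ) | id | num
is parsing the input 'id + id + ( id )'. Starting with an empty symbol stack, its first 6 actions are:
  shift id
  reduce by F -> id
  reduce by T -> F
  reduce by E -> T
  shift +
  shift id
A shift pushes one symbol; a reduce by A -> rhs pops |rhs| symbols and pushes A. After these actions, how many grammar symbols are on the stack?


Tracking the symbol stack through each action:
  Action 1: shift 'id' : push -> stack = [id] (size 1)
  Action 2: reduce by F -> id : pop 1, push F -> stack = [F] (size 1)
  Action 3: reduce by T -> F : pop 1, push T -> stack = [T] (size 1)
  Action 4: reduce by E -> T : pop 1, push E -> stack = [E] (size 1)
  Action 5: shift '+' : push -> stack = [E, +] (size 2)
  Action 6: shift 'id' : push -> stack = [E, +, id] (size 3)
Final stack size: 3

3


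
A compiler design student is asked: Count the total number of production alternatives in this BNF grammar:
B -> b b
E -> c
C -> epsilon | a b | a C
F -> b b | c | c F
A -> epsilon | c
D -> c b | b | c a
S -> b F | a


Counting alternatives per rule:
  B: 1 alternative(s)
  E: 1 alternative(s)
  C: 3 alternative(s)
  F: 3 alternative(s)
  A: 2 alternative(s)
  D: 3 alternative(s)
  S: 2 alternative(s)
Sum: 1 + 1 + 3 + 3 + 2 + 3 + 2 = 15

15


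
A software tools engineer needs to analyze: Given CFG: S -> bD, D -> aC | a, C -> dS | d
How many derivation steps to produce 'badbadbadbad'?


Grammar: S -> bD, D -> aC | a, C -> dS | d
Deriving 'badbadbadbad':
Step 1: S -> bD => bD
Step 2: D -> aC => baC
Step 3: C -> dS => badS
Step 4: S -> bD => badbD
Step 5: D -> aC => badbaC
Step 6: C -> dS => badbadS
Step 7: S -> bD => badbadbD
Step 8: D -> aC => badbadbaC
Step 9: C -> dS => badbadbadS
Step 10: S -> bD => badbadbadbD
Step 11: D -> aC => badbadbadbaC
Step 12: C -> d => badbadbadbad
Total derivation steps: 12

12


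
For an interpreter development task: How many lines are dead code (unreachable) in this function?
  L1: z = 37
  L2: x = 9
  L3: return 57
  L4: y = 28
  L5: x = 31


Analyzing control flow:
  L1: reachable (before return)
  L2: reachable (before return)
  L3: reachable (return statement)
  L4: DEAD (after return at L3)
  L5: DEAD (after return at L3)
Return at L3, total lines = 5
Dead lines: L4 through L5
Count: 2

2


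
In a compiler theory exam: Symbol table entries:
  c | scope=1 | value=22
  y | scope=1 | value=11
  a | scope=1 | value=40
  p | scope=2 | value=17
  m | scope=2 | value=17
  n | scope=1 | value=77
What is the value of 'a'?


Searching symbol table for 'a':
  c | scope=1 | value=22
  y | scope=1 | value=11
  a | scope=1 | value=40 <- MATCH
  p | scope=2 | value=17
  m | scope=2 | value=17
  n | scope=1 | value=77
Found 'a' at scope 1 with value 40

40


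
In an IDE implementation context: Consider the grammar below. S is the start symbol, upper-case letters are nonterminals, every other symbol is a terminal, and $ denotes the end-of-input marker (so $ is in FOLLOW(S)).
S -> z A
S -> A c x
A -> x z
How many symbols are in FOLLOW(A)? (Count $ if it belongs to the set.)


S is the start symbol and does not occur in any rule body, so FOLLOW(S) = {$}.
Examining every occurrence of A in a rule body:
  S -> z A : A is at the right end -> add FOLLOW(S) = {$}
  S -> A c x : A is followed by terminal 'c' -> add 'c'
  A -> x z : A does not occur in the body -> contributes nothing
FOLLOW(A) = {c, $}
Count: 2

2


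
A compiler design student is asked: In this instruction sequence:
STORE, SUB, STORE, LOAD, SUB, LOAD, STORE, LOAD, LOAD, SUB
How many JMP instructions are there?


Scanning instruction sequence for JMP:
  Position 1: STORE
  Position 2: SUB
  Position 3: STORE
  Position 4: LOAD
  Position 5: SUB
  Position 6: LOAD
  Position 7: STORE
  Position 8: LOAD
  Position 9: LOAD
  Position 10: SUB
Matches at positions: []
Total JMP count: 0

0


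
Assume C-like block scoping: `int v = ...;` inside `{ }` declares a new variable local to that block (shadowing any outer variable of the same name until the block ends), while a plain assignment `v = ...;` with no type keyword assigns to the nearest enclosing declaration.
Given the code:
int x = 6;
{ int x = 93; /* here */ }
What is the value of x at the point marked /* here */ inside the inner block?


Analyzing scoping rules:
Outer scope: declares x = 6
Inner block: 'int x = 93;' declares a NEW x that shadows the outer one
Inside the block the inner declaration is in scope -> 93
Result: 93

93


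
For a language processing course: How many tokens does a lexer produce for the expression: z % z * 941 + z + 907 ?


Scanning 'z % z * 941 + z + 907'
Token 1: 'z' -> identifier
Token 2: '%' -> operator
Token 3: 'z' -> identifier
Token 4: '*' -> operator
Token 5: '941' -> integer_literal
Token 6: '+' -> operator
Token 7: 'z' -> identifier
Token 8: '+' -> operator
Token 9: '907' -> integer_literal
Total tokens: 9

9


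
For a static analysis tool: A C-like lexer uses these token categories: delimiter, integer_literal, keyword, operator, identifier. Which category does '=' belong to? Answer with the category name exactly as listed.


Token: '='
Checking categories:
  identifier: no
  integer_literal: no
  operator: YES
  keyword: no
  delimiter: no
Category: operator

operator


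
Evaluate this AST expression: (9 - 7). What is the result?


Expression: (9 - 7)
Evaluating step by step:
  9 - 7 = 2
Result: 2

2


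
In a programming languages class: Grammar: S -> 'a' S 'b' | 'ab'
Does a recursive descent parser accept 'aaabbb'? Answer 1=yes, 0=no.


Grammar accepts strings of the form a^n b^n (n >= 1)
Word: 'aaabbb'
Counting: 3 a's and 3 b's
Check: 3 == 3? Yes
Derivation (S -> aSb applied 2 time(s), then S -> ab): S => aSb => aaSbb => aaabbb
Accepted

1


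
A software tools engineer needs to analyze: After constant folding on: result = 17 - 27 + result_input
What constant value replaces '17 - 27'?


Identifying constant sub-expression:
  Original: result = 17 - 27 + result_input
  17 and 27 are both compile-time constants
  Evaluating: 17 - 27 = -10
  After folding: result = -10 + result_input

-10


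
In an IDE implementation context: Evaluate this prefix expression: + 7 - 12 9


Parsing prefix expression: + 7 - 12 9
Step 1: Innermost operation '- 12 9'
  12 - 9 = 3
Step 2: Outer operation '+ 7 [3]'
  7 + 3 = 10

10


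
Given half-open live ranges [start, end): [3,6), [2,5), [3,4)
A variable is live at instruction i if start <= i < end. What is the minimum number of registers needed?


Live ranges:
  Var0: [3, 6)
  Var1: [2, 5)
  Var2: [3, 4)
Sweep-line events (position, delta, active):
  pos=2 start -> active=1
  pos=3 start -> active=2
  pos=3 start -> active=3
  pos=4 end -> active=2
  pos=5 end -> active=1
  pos=6 end -> active=0
Maximum simultaneous active: 3
Minimum registers needed: 3

3


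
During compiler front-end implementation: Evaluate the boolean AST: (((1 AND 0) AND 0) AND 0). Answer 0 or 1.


Step 1: Evaluate inner node
  1 AND 0 = 0
Step 2: Evaluate next node
  0 AND 0 = 0
Step 3: Evaluate root node
  0 AND 0 = 0

0


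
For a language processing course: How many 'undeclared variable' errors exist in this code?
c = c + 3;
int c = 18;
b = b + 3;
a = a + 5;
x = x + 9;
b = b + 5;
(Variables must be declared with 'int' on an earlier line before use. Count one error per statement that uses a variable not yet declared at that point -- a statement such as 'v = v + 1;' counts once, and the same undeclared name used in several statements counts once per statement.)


Scanning code line by line:
  Line 1: use 'c' -> ERROR (undeclared)
  Line 2: declare 'c' -> declared = ['c']
  Line 3: use 'b' -> ERROR (undeclared)
  Line 4: use 'a' -> ERROR (undeclared)
  Line 5: use 'x' -> ERROR (undeclared)
  Line 6: use 'b' -> ERROR (undeclared)
Total undeclared variable errors: 5

5


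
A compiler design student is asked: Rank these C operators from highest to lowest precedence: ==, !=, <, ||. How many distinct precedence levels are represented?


Looking up precedence for each operator:
  == -> precedence 3
  != -> precedence 3
  < -> precedence 4
  || -> precedence 1
Sorted highest to lowest: <, ==, !=, ||
Distinct precedence values: [4, 3, 1]
Number of distinct levels: 3

3


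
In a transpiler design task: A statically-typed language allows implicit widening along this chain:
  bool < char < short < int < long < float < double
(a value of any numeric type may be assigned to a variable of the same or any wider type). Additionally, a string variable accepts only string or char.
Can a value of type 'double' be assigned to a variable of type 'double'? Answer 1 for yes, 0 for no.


Target variable type: double
Source value type: double
Numeric ranks: double=6, double=6
Widening allowed iff rank(source) <= rank(target): 6 <= 6? Yes
Result: 1

1


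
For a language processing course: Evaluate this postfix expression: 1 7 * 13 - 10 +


Processing tokens left to right:
Push 1, Push 7
Pop 1 and 7, compute 1 * 7 = 7, push 7
Push 13
Pop 7 and 13, compute 7 - 13 = -6, push -6
Push 10
Pop -6 and 10, compute -6 + 10 = 4, push 4
Stack result: 4

4


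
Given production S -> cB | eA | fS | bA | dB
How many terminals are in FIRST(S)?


Production: S -> cB | eA | fS | bA | dB
Examining each alternative for leading terminals:
  S -> cB : first terminal = 'c'
  S -> eA : first terminal = 'e'
  S -> fS : first terminal = 'f'
  S -> bA : first terminal = 'b'
  S -> dB : first terminal = 'd'
FIRST(S) = {b, c, d, e, f}
Count: 5

5


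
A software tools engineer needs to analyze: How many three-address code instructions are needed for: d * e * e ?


Expression: d * e * e
Generating three-address code (respecting * over +/- precedence):
  Instruction 1: t1 = d * e
  Instruction 2: t2 = t1 * e
Total instructions: 2

2


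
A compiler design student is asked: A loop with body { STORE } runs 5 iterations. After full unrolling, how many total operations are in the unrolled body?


Loop body operations: STORE (1 op per iteration)
Unrolling 5 iterations:
  Iteration 1: STORE (1 ops)
  Iteration 2: STORE (1 ops)
  Iteration 3: STORE (1 ops)
  Iteration 4: STORE (1 ops)
  Iteration 5: STORE (1 ops)
Total: 5 iterations * 1 ops/iter = 5 operations

5


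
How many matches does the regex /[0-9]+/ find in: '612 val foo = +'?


Pattern: /[0-9]+/ (int literals)
Input: '612 val foo = +'
Scanning for matches:
  Match 1: '612'
Total matches: 1

1


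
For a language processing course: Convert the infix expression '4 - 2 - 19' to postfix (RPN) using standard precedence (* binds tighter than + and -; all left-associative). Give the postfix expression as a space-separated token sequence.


Applying the shunting-yard algorithm:
  Operand 4 -> output
  Push '-' onto operator stack -> op-stack: [-]
  Operand 2 -> output
  See '-' (prec 1); top '-' (prec 1) >= it -> pop '-' to output
  Push '-' onto operator stack -> op-stack: [-]
  Operand 19 -> output
  End of input: pop '-' to output
Postfix result: 4 2 - 19 -

4 2 - 19 -


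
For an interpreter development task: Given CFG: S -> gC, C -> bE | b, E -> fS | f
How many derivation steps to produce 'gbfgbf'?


Grammar: S -> gC, C -> bE | b, E -> fS | f
Deriving 'gbfgbf':
Step 1: S -> gC => gC
Step 2: C -> bE => gbE
Step 3: E -> fS => gbfS
Step 4: S -> gC => gbfgC
Step 5: C -> bE => gbfgbE
Step 6: E -> f => gbfgbf
Total derivation steps: 6

6


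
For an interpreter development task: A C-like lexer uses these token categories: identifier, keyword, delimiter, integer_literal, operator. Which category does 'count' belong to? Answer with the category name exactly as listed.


Token: 'count'
Checking categories:
  identifier: YES
  integer_literal: no
  operator: no
  keyword: no
  delimiter: no
Category: identifier

identifier


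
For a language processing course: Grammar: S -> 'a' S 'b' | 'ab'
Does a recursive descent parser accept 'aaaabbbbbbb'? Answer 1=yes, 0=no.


Grammar accepts strings of the form a^n b^n (n >= 1)
Word: 'aaaabbbbbbb'
Counting: 4 a's and 7 b's
Check: 4 == 7? No
Mismatch: a-count != b-count
Rejected

0


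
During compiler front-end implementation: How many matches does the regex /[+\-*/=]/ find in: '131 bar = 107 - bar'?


Pattern: /[+\-*/=]/ (operators)
Input: '131 bar = 107 - bar'
Scanning for matches:
  Match 1: '='
  Match 2: '-'
Total matches: 2

2


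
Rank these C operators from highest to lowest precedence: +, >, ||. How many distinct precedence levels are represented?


Looking up precedence for each operator:
  + -> precedence 5
  > -> precedence 4
  || -> precedence 1
Sorted highest to lowest: +, >, ||
Distinct precedence values: [5, 4, 1]
Number of distinct levels: 3

3


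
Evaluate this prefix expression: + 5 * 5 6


Parsing prefix expression: + 5 * 5 6
Step 1: Innermost operation '* 5 6'
  5 * 6 = 30
Step 2: Outer operation '+ 5 [30]'
  5 + 30 = 35

35


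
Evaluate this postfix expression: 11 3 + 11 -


Processing tokens left to right:
Push 11, Push 3
Pop 11 and 3, compute 11 + 3 = 14, push 14
Push 11
Pop 14 and 11, compute 14 - 11 = 3, push 3
Stack result: 3

3


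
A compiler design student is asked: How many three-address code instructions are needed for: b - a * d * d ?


Expression: b - a * d * d
Generating three-address code (respecting * over +/- precedence):
  Instruction 1: t1 = a * d
  Instruction 2: t2 = t1 * d
  Instruction 3: t3 = b - t2
Total instructions: 3

3


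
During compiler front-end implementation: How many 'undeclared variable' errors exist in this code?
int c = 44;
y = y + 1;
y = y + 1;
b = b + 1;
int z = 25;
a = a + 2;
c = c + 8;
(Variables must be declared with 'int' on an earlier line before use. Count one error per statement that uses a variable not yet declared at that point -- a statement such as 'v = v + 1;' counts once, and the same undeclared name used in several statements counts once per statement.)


Scanning code line by line:
  Line 1: declare 'c' -> declared = ['c']
  Line 2: use 'y' -> ERROR (undeclared)
  Line 3: use 'y' -> ERROR (undeclared)
  Line 4: use 'b' -> ERROR (undeclared)
  Line 5: declare 'z' -> declared = ['c', 'z']
  Line 6: use 'a' -> ERROR (undeclared)
  Line 7: use 'c' -> OK (declared)
Total undeclared variable errors: 4

4


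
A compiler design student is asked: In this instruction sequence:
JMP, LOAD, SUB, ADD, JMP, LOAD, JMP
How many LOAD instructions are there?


Scanning instruction sequence for LOAD:
  Position 1: JMP
  Position 2: LOAD <- MATCH
  Position 3: SUB
  Position 4: ADD
  Position 5: JMP
  Position 6: LOAD <- MATCH
  Position 7: JMP
Matches at positions: [2, 6]
Total LOAD count: 2

2


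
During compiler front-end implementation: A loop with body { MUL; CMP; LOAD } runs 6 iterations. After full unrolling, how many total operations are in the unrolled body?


Loop body operations: MUL, CMP, LOAD (3 ops per iteration)
Unrolling 6 iterations:
  Iteration 1: MUL, CMP, LOAD (3 ops)
  Iteration 2: MUL, CMP, LOAD (3 ops)
  Iteration 3: MUL, CMP, LOAD (3 ops)
  Iteration 4: MUL, CMP, LOAD (3 ops)
  Iteration 5: MUL, CMP, LOAD (3 ops)
  Iteration 6: MUL, CMP, LOAD (3 ops)
Total: 6 iterations * 3 ops/iter = 18 operations

18


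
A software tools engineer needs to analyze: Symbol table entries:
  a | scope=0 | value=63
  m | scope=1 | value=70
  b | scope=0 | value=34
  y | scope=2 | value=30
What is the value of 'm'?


Searching symbol table for 'm':
  a | scope=0 | value=63
  m | scope=1 | value=70 <- MATCH
  b | scope=0 | value=34
  y | scope=2 | value=30
Found 'm' at scope 1 with value 70

70


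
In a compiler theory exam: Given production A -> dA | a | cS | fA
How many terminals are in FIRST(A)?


Production: A -> dA | a | cS | fA
Examining each alternative for leading terminals:
  A -> dA : first terminal = 'd'
  A -> a : first terminal = 'a'
  A -> cS : first terminal = 'c'
  A -> fA : first terminal = 'f'
FIRST(A) = {a, c, d, f}
Count: 4

4


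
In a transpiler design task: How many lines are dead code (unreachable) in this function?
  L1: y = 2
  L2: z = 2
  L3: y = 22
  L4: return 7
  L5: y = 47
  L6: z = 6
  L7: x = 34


Analyzing control flow:
  L1: reachable (before return)
  L2: reachable (before return)
  L3: reachable (before return)
  L4: reachable (return statement)
  L5: DEAD (after return at L4)
  L6: DEAD (after return at L4)
  L7: DEAD (after return at L4)
Return at L4, total lines = 7
Dead lines: L5 through L7
Count: 3

3


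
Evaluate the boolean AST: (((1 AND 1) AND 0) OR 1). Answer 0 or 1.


Step 1: Evaluate inner node
  1 AND 1 = 1
Step 2: Evaluate next node
  1 AND 0 = 0
Step 3: Evaluate root node
  0 OR 1 = 1

1


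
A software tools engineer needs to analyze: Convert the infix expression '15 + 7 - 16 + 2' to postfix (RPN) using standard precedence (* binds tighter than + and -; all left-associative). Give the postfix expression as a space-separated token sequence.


Applying the shunting-yard algorithm:
  Operand 15 -> output
  Push '+' onto operator stack -> op-stack: [+]
  Operand 7 -> output
  See '-' (prec 1); top '+' (prec 1) >= it -> pop '+' to output
  Push '-' onto operator stack -> op-stack: [-]
  Operand 16 -> output
  See '+' (prec 1); top '-' (prec 1) >= it -> pop '-' to output
  Push '+' onto operator stack -> op-stack: [+]
  Operand 2 -> output
  End of input: pop '+' to output
Postfix result: 15 7 + 16 - 2 +

15 7 + 16 - 2 +


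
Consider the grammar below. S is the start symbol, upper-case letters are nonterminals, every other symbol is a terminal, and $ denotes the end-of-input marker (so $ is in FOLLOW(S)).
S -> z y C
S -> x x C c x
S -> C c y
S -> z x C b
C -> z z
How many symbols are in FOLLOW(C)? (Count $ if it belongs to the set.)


S is the start symbol and does not occur in any rule body, so FOLLOW(S) = {$}.
Examining every occurrence of C in a rule body:
  S -> z y C : C is at the right end -> add FOLLOW(S) = {$}
  S -> x x C c x : C is followed by terminal 'c' -> add 'c'
  S -> C c y : C is followed by terminal 'c' -> add 'c' (already in the set)
  S -> z x C b : C is followed by terminal 'b' -> add 'b'
  C -> z z : C does not occur in the body -> contributes nothing
FOLLOW(C) = {b, c, $}
Count: 3

3


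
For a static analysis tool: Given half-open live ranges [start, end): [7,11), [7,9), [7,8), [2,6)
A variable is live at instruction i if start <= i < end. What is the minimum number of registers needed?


Live ranges:
  Var0: [7, 11)
  Var1: [7, 9)
  Var2: [7, 8)
  Var3: [2, 6)
Sweep-line events (position, delta, active):
  pos=2 start -> active=1
  pos=6 end -> active=0
  pos=7 start -> active=1
  pos=7 start -> active=2
  pos=7 start -> active=3
  pos=8 end -> active=2
  pos=9 end -> active=1
  pos=11 end -> active=0
Maximum simultaneous active: 3
Minimum registers needed: 3

3


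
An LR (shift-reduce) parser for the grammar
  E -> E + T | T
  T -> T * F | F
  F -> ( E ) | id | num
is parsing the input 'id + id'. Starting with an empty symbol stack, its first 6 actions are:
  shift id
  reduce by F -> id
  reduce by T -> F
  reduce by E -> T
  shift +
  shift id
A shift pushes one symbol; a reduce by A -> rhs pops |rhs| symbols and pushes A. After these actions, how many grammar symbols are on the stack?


Tracking the symbol stack through each action:
  Action 1: shift 'id' : push -> stack = [id] (size 1)
  Action 2: reduce by F -> id : pop 1, push F -> stack = [F] (size 1)
  Action 3: reduce by T -> F : pop 1, push T -> stack = [T] (size 1)
  Action 4: reduce by E -> T : pop 1, push E -> stack = [E] (size 1)
  Action 5: shift '+' : push -> stack = [E, +] (size 2)
  Action 6: shift 'id' : push -> stack = [E, +, id] (size 3)
Final stack size: 3

3


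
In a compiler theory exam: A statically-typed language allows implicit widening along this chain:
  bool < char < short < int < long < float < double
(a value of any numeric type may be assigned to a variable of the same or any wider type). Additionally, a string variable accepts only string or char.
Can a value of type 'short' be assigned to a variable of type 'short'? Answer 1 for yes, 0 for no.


Target variable type: short
Source value type: short
Numeric ranks: short=2, short=2
Widening allowed iff rank(source) <= rank(target): 2 <= 2? Yes
Result: 1

1


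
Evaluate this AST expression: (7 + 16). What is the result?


Expression: (7 + 16)
Evaluating step by step:
  7 + 16 = 23
Result: 23

23


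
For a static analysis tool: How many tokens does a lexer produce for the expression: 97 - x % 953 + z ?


Scanning '97 - x % 953 + z'
Token 1: '97' -> integer_literal
Token 2: '-' -> operator
Token 3: 'x' -> identifier
Token 4: '%' -> operator
Token 5: '953' -> integer_literal
Token 6: '+' -> operator
Token 7: 'z' -> identifier
Total tokens: 7

7


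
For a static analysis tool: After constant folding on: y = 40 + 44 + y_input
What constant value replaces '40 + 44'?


Identifying constant sub-expression:
  Original: y = 40 + 44 + y_input
  40 and 44 are both compile-time constants
  Evaluating: 40 + 44 = 84
  After folding: y = 84 + y_input

84


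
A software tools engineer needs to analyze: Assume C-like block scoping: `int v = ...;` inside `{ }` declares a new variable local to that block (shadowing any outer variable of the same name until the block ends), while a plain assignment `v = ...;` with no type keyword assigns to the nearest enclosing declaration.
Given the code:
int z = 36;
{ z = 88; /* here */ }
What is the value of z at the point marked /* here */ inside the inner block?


Analyzing scoping rules:
Outer scope: declares z = 36
Inner block: 'z = 88;' has no type keyword, so it is an assignment to the outer z (no shadowing)
Inside the block, after the assignment -> 88
Result: 88

88


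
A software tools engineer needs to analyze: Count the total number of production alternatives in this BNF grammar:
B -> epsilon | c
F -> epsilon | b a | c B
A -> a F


Counting alternatives per rule:
  B: 2 alternative(s)
  F: 3 alternative(s)
  A: 1 alternative(s)
Sum: 2 + 3 + 1 = 6

6


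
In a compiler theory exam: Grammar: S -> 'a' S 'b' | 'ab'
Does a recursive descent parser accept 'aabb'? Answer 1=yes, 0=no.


Grammar accepts strings of the form a^n b^n (n >= 1)
Word: 'aabb'
Counting: 2 a's and 2 b's
Check: 2 == 2? Yes
Derivation (S -> aSb applied 1 time(s), then S -> ab): S => aSb => aabb
Accepted

1


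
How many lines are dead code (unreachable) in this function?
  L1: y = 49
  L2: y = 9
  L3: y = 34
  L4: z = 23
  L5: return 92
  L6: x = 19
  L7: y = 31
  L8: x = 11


Analyzing control flow:
  L1: reachable (before return)
  L2: reachable (before return)
  L3: reachable (before return)
  L4: reachable (before return)
  L5: reachable (return statement)
  L6: DEAD (after return at L5)
  L7: DEAD (after return at L5)
  L8: DEAD (after return at L5)
Return at L5, total lines = 8
Dead lines: L6 through L8
Count: 3

3


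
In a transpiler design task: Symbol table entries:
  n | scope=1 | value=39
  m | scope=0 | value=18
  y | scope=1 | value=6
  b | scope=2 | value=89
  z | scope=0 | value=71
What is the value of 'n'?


Searching symbol table for 'n':
  n | scope=1 | value=39 <- MATCH
  m | scope=0 | value=18
  y | scope=1 | value=6
  b | scope=2 | value=89
  z | scope=0 | value=71
Found 'n' at scope 1 with value 39

39


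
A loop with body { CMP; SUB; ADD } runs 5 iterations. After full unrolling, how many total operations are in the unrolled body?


Loop body operations: CMP, SUB, ADD (3 ops per iteration)
Unrolling 5 iterations:
  Iteration 1: CMP, SUB, ADD (3 ops)
  Iteration 2: CMP, SUB, ADD (3 ops)
  Iteration 3: CMP, SUB, ADD (3 ops)
  Iteration 4: CMP, SUB, ADD (3 ops)
  Iteration 5: CMP, SUB, ADD (3 ops)
Total: 5 iterations * 3 ops/iter = 15 operations

15


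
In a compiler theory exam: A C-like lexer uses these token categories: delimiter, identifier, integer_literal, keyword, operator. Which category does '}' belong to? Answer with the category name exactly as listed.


Token: '}'
Checking categories:
  identifier: no
  integer_literal: no
  operator: no
  keyword: no
  delimiter: YES
Category: delimiter

delimiter


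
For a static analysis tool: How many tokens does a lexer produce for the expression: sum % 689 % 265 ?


Scanning 'sum % 689 % 265'
Token 1: 'sum' -> identifier
Token 2: '%' -> operator
Token 3: '689' -> integer_literal
Token 4: '%' -> operator
Token 5: '265' -> integer_literal
Total tokens: 5

5


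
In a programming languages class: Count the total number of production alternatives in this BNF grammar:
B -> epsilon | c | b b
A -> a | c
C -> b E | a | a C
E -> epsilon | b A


Counting alternatives per rule:
  B: 3 alternative(s)
  A: 2 alternative(s)
  C: 3 alternative(s)
  E: 2 alternative(s)
Sum: 3 + 2 + 3 + 2 = 10

10


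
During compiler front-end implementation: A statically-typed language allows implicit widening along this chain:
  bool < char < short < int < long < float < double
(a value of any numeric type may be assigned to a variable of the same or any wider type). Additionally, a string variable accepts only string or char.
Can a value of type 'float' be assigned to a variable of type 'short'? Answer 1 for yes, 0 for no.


Target variable type: short
Source value type: float
Numeric ranks: float=5, short=2
Widening allowed iff rank(source) <= rank(target): 5 <= 2? No
Result: 0

0


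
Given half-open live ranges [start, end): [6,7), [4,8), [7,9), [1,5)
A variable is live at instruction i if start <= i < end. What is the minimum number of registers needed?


Live ranges:
  Var0: [6, 7)
  Var1: [4, 8)
  Var2: [7, 9)
  Var3: [1, 5)
Sweep-line events (position, delta, active):
  pos=1 start -> active=1
  pos=4 start -> active=2
  pos=5 end -> active=1
  pos=6 start -> active=2
  pos=7 end -> active=1
  pos=7 start -> active=2
  pos=8 end -> active=1
  pos=9 end -> active=0
Maximum simultaneous active: 2
Minimum registers needed: 2

2


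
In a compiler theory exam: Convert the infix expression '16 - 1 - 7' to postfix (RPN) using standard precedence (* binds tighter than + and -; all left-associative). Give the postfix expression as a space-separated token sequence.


Applying the shunting-yard algorithm:
  Operand 16 -> output
  Push '-' onto operator stack -> op-stack: [-]
  Operand 1 -> output
  See '-' (prec 1); top '-' (prec 1) >= it -> pop '-' to output
  Push '-' onto operator stack -> op-stack: [-]
  Operand 7 -> output
  End of input: pop '-' to output
Postfix result: 16 1 - 7 -

16 1 - 7 -


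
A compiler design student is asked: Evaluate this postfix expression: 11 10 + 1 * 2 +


Processing tokens left to right:
Push 11, Push 10
Pop 11 and 10, compute 11 + 10 = 21, push 21
Push 1
Pop 21 and 1, compute 21 * 1 = 21, push 21
Push 2
Pop 21 and 2, compute 21 + 2 = 23, push 23
Stack result: 23

23


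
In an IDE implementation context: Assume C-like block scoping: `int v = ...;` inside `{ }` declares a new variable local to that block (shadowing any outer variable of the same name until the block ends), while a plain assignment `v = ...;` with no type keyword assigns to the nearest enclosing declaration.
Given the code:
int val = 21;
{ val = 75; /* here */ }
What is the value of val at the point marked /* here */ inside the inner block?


Analyzing scoping rules:
Outer scope: declares val = 21
Inner block: 'val = 75;' has no type keyword, so it is an assignment to the outer val (no shadowing)
Inside the block, after the assignment -> 75
Result: 75

75


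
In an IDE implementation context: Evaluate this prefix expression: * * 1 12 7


Parsing prefix expression: * * 1 12 7
Step 1: Innermost operation '* 1 12'
  1 * 12 = 12
Step 2: Outer operation '* [12] 7'
  12 * 7 = 84

84


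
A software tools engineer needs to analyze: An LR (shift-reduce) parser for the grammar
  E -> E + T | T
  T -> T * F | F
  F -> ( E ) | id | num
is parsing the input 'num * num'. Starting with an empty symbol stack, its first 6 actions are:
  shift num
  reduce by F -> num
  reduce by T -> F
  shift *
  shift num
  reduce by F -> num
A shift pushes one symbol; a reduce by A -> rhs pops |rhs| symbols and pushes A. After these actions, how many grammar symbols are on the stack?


Tracking the symbol stack through each action:
  Action 1: shift 'num' : push -> stack = [num] (size 1)
  Action 2: reduce by F -> num : pop 1, push F -> stack = [F] (size 1)
  Action 3: reduce by T -> F : pop 1, push T -> stack = [T] (size 1)
  Action 4: shift '*' : push -> stack = [T, *] (size 2)
  Action 5: shift 'num' : push -> stack = [T, *, num] (size 3)
  Action 6: reduce by F -> num : pop 1, push F -> stack = [T, *, F] (size 3)
Final stack size: 3

3


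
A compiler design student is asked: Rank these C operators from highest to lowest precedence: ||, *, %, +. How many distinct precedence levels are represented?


Looking up precedence for each operator:
  || -> precedence 1
  * -> precedence 6
  % -> precedence 6
  + -> precedence 5
Sorted highest to lowest: *, %, +, ||
Distinct precedence values: [6, 5, 1]
Number of distinct levels: 3

3


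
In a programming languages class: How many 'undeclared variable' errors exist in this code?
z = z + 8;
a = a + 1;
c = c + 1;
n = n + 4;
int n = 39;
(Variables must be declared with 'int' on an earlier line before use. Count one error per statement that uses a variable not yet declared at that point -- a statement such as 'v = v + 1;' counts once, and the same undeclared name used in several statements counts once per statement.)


Scanning code line by line:
  Line 1: use 'z' -> ERROR (undeclared)
  Line 2: use 'a' -> ERROR (undeclared)
  Line 3: use 'c' -> ERROR (undeclared)
  Line 4: use 'n' -> ERROR (undeclared)
  Line 5: declare 'n' -> declared = ['n']
Total undeclared variable errors: 4

4


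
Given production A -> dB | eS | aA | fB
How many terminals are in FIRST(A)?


Production: A -> dB | eS | aA | fB
Examining each alternative for leading terminals:
  A -> dB : first terminal = 'd'
  A -> eS : first terminal = 'e'
  A -> aA : first terminal = 'a'
  A -> fB : first terminal = 'f'
FIRST(A) = {a, d, e, f}
Count: 4

4


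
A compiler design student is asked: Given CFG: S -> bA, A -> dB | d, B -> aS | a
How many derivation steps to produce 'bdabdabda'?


Grammar: S -> bA, A -> dB | d, B -> aS | a
Deriving 'bdabdabda':
Step 1: S -> bA => bA
Step 2: A -> dB => bdB
Step 3: B -> aS => bdaS
Step 4: S -> bA => bdabA
Step 5: A -> dB => bdabdB
Step 6: B -> aS => bdabdaS
Step 7: S -> bA => bdabdabA
Step 8: A -> dB => bdabdabdB
Step 9: B -> a => bdabdabda
Total derivation steps: 9

9


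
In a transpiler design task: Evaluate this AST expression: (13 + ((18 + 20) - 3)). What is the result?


Expression: (13 + ((18 + 20) - 3))
Evaluating step by step:
  18 + 20 = 38
  38 - 3 = 35
  13 + 35 = 48
Result: 48

48


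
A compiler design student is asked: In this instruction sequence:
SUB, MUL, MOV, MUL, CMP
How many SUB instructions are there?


Scanning instruction sequence for SUB:
  Position 1: SUB <- MATCH
  Position 2: MUL
  Position 3: MOV
  Position 4: MUL
  Position 5: CMP
Matches at positions: [1]
Total SUB count: 1

1


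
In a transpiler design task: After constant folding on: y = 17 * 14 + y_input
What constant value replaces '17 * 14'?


Identifying constant sub-expression:
  Original: y = 17 * 14 + y_input
  17 and 14 are both compile-time constants
  Evaluating: 17 * 14 = 238
  After folding: y = 238 + y_input

238


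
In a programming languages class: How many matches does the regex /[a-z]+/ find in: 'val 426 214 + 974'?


Pattern: /[a-z]+/ (identifiers)
Input: 'val 426 214 + 974'
Scanning for matches:
  Match 1: 'val'
Total matches: 1

1


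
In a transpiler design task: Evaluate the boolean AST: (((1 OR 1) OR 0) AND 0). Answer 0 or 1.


Step 1: Evaluate inner node
  1 OR 1 = 1
Step 2: Evaluate next node
  1 OR 0 = 1
Step 3: Evaluate root node
  1 AND 0 = 0

0


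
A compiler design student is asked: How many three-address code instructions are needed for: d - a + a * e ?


Expression: d - a + a * e
Generating three-address code (respecting * over +/- precedence):
  Instruction 1: t1 = a * e
  Instruction 2: t2 = d - a
  Instruction 3: t3 = t2 + t1
Total instructions: 3

3


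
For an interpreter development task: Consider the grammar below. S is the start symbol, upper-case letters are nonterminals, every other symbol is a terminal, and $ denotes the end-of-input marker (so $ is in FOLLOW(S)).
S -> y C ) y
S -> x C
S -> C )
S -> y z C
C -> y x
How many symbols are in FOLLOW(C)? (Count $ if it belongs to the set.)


S is the start symbol and does not occur in any rule body, so FOLLOW(S) = {$}.
Examining every occurrence of C in a rule body:
  S -> y C ) y : C is followed by terminal ')' -> add ')'
  S -> x C : C is at the right end -> add FOLLOW(S) = {$}
  S -> C ) : C is followed by terminal ')' -> add ')' (already in the set)
  S -> y z C : C is at the right end -> add FOLLOW(S) = {$} (already in the set)
  C -> y x : C does not occur in the body -> contributes nothing
FOLLOW(C) = {), $}
Count: 2

2


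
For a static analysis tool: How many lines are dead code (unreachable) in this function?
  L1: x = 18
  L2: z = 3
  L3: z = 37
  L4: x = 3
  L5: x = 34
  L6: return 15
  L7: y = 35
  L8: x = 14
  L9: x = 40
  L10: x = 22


Analyzing control flow:
  L1: reachable (before return)
  L2: reachable (before return)
  L3: reachable (before return)
  L4: reachable (before return)
  L5: reachable (before return)
  L6: reachable (return statement)
  L7: DEAD (after return at L6)
  L8: DEAD (after return at L6)
  L9: DEAD (after return at L6)
  L10: DEAD (after return at L6)
Return at L6, total lines = 10
Dead lines: L7 through L10
Count: 4

4


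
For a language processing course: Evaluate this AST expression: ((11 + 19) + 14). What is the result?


Expression: ((11 + 19) + 14)
Evaluating step by step:
  11 + 19 = 30
  30 + 14 = 44
Result: 44

44


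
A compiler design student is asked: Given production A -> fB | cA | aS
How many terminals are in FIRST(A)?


Production: A -> fB | cA | aS
Examining each alternative for leading terminals:
  A -> fB : first terminal = 'f'
  A -> cA : first terminal = 'c'
  A -> aS : first terminal = 'a'
FIRST(A) = {a, c, f}
Count: 3

3


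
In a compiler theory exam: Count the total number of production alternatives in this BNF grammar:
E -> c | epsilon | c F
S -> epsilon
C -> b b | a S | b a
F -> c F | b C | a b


Counting alternatives per rule:
  E: 3 alternative(s)
  S: 1 alternative(s)
  C: 3 alternative(s)
  F: 3 alternative(s)
Sum: 3 + 1 + 3 + 3 = 10

10


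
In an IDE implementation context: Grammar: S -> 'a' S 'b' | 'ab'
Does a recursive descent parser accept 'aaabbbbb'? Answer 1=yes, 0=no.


Grammar accepts strings of the form a^n b^n (n >= 1)
Word: 'aaabbbbb'
Counting: 3 a's and 5 b's
Check: 3 == 5? No
Mismatch: a-count != b-count
Rejected

0


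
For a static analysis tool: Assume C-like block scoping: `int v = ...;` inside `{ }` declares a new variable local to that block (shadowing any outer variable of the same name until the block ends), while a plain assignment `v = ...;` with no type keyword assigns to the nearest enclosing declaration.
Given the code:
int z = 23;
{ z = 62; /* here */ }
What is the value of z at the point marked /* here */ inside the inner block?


Analyzing scoping rules:
Outer scope: declares z = 23
Inner block: 'z = 62;' has no type keyword, so it is an assignment to the outer z (no shadowing)
Inside the block, after the assignment -> 62
Result: 62

62


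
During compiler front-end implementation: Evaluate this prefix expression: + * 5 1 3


Parsing prefix expression: + * 5 1 3
Step 1: Innermost operation '* 5 1'
  5 * 1 = 5
Step 2: Outer operation '+ [5] 3'
  5 + 3 = 8

8


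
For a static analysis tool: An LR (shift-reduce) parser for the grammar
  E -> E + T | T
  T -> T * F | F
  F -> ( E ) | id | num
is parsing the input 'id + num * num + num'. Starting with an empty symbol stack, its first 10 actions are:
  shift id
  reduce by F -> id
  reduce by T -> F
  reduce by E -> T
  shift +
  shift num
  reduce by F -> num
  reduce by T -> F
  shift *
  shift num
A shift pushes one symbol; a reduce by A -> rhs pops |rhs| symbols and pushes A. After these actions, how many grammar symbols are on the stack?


Tracking the symbol stack through each action:
  Action 1: shift 'id' : push -> stack = [id] (size 1)
  Action 2: reduce by F -> id : pop 1, push F -> stack = [F] (size 1)
  Action 3: reduce by T -> F : pop 1, push T -> stack = [T] (size 1)
  Action 4: reduce by E -> T : pop 1, push E -> stack = [E] (size 1)
  Action 5: shift '+' : push -> stack = [E, +] (size 2)
  Action 6: shift 'num' : push -> stack = [E, +, num] (size 3)
  Action 7: reduce by F -> num : pop 1, push F -> stack = [E, +, F] (size 3)
  Action 8: reduce by T -> F : pop 1, push T -> stack = [E, +, T] (size 3)
  Action 9: shift '*' : push -> stack = [E, +, T, *] (size 4)
  Action 10: shift 'num' : push -> stack = [E, +, T, *, num] (size 5)
Final stack size: 5

5


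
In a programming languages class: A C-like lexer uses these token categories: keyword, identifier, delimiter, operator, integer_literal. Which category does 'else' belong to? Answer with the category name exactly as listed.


Token: 'else'
Checking categories:
  identifier: no
  integer_literal: no
  operator: no
  keyword: YES
  delimiter: no
Category: keyword

keyword


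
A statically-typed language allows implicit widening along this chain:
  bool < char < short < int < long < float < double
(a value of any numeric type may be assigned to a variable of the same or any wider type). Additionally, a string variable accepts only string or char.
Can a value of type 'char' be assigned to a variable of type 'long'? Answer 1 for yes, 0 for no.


Target variable type: long
Source value type: char
Numeric ranks: char=1, long=4
Widening allowed iff rank(source) <= rank(target): 1 <= 4? Yes
Result: 1

1


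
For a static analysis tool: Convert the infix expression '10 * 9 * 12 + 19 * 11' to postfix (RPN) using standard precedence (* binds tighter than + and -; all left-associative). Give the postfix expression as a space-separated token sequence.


Applying the shunting-yard algorithm:
  Operand 10 -> output
  Push '*' onto operator stack -> op-stack: [*]
  Operand 9 -> output
  See '*' (prec 2); top '*' (prec 2) >= it -> pop '*' to output
  Push '*' onto operator stack -> op-stack: [*]
  Operand 12 -> output
  See '+' (prec 1); top '*' (prec 2) >= it -> pop '*' to output
  Push '+' onto operator stack -> op-stack: [+]
  Operand 19 -> output
  Push '*' onto operator stack -> op-stack: [+, *]
  Operand 11 -> output
  End of input: pop '*' to output
  End of input: pop '+' to output
Postfix result: 10 9 * 12 * 19 11 * +

10 9 * 12 * 19 11 * +
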